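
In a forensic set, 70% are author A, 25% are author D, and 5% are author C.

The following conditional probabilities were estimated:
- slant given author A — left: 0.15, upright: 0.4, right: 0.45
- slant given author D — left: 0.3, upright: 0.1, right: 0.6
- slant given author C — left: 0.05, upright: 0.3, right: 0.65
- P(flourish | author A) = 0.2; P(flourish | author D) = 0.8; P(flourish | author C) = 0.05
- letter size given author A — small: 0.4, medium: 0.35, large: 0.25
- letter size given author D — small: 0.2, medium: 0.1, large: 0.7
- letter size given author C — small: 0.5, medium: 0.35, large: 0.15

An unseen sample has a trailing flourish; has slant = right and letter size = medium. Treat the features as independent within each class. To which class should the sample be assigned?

author A: 0.7 × 0.45 × 0.2 × 0.35 = 0.02205
author D: 0.25 × 0.6 × 0.8 × 0.1 = 0.012
author C: 0.05 × 0.65 × 0.05 × 0.35 = 0.00056875
Highest score → author A.

author A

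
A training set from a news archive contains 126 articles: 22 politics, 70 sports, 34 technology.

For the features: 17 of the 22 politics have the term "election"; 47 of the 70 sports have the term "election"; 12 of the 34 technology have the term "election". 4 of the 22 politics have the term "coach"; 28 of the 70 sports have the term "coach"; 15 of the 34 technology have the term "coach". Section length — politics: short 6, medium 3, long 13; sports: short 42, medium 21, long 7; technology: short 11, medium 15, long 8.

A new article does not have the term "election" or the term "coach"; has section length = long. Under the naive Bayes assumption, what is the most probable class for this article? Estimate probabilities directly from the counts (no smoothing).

technology

politics: (22/126) × (5/22) × (18/22) × (13/22) ≈ 0.0191854
sports: (70/126) × (23/70) × (42/70) × (7/70) ≈ 0.0109524
technology: (34/126) × (22/34) × (19/34) × (8/34) ≈ 0.0229582
Highest score → technology.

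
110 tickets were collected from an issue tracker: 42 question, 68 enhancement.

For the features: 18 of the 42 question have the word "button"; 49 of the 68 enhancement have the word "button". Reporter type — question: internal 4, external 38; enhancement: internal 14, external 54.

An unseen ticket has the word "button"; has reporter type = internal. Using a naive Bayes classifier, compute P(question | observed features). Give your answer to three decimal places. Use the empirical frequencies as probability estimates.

0.145

question: (42/110) × (18/42) × (4/42) ≈ 0.0155844
enhancement: (68/110) × (49/68) × (14/68) ≈ 0.0917112
P(question | x) = 0.0155844 / 0.1072956 ≈ 0.145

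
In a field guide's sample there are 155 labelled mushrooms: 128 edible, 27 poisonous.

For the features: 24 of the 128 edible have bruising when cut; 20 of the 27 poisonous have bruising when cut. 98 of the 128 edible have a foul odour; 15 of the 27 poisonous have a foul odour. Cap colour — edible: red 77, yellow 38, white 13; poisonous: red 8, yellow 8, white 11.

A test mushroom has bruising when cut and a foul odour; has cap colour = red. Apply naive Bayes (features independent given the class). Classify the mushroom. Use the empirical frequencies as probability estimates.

edible: (128/155) × (24/128) × (98/128) × (77/128) ≈ 0.0713143
poisonous: (27/155) × (20/27) × (15/27) × (8/27) ≈ 0.0212399
Highest score → edible.

edible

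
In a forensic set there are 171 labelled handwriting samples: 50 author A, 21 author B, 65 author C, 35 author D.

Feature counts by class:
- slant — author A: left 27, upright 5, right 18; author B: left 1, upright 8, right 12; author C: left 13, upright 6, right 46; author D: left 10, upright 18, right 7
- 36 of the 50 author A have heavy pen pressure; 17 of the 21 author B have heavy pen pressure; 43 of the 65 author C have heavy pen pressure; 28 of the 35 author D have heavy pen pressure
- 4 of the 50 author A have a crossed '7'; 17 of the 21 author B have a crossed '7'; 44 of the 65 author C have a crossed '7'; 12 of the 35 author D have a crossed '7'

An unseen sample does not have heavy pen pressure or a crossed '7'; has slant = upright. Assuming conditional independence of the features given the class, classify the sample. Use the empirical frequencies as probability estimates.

author D

author A: (50/171) × (5/50) × (14/50) × (46/50) ≈ 0.00753216
author B: (21/171) × (8/21) × (4/21) × (4/21) ≈ 0.00169737
author C: (65/171) × (6/65) × (22/65) × (21/65) ≈ 0.00383681
author D: (35/171) × (18/35) × (7/35) × (23/35) ≈ 0.0138346
Highest score → author D.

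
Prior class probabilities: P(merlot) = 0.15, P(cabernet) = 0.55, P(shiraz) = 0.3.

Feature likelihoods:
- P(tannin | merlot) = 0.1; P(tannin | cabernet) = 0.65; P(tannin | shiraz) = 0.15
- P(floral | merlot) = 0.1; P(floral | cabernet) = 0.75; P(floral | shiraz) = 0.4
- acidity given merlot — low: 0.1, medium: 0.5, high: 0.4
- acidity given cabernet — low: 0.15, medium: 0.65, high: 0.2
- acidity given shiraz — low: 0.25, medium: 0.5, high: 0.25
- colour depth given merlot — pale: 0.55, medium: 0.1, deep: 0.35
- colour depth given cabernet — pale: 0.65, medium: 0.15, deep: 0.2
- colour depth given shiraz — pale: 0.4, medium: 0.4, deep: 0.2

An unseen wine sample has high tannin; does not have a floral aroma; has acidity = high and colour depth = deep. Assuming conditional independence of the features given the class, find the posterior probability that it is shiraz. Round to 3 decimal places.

0.198

merlot: 0.15 × 0.1 × (1−0.1) × 0.4 × 0.35 = 0.00189
cabernet: 0.55 × 0.65 × (1−0.75) × 0.2 × 0.2 = 0.003575
shiraz: 0.3 × 0.15 × (1−0.4) × 0.25 × 0.2 = 0.00135
P(shiraz | x) = 0.00135 / 0.006815 ≈ 0.198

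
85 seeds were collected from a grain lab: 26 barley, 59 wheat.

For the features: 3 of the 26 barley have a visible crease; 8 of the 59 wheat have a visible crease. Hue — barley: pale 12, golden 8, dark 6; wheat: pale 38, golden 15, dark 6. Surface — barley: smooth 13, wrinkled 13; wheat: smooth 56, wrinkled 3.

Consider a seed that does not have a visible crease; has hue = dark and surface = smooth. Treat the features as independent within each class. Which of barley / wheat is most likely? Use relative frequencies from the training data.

barley: (26/85) × (23/26) × (6/26) × (13/26) ≈ 0.0312217
wheat: (59/85) × (51/59) × (6/59) × (56/59) ≈ 0.0579144
Highest score → wheat.

wheat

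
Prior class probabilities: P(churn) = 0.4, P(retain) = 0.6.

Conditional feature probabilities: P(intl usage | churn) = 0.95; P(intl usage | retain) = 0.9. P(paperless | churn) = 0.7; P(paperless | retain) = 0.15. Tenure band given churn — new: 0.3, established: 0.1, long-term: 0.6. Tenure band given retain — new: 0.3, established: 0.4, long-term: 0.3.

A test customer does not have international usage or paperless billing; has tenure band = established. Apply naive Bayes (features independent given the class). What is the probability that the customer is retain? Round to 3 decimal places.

churn: 0.4 × (1−0.95) × (1−0.7) × 0.1 = 0.0006
retain: 0.6 × (1−0.9) × (1−0.15) × 0.4 = 0.0204
P(retain | x) = 0.0204 / 0.021 ≈ 0.971

0.971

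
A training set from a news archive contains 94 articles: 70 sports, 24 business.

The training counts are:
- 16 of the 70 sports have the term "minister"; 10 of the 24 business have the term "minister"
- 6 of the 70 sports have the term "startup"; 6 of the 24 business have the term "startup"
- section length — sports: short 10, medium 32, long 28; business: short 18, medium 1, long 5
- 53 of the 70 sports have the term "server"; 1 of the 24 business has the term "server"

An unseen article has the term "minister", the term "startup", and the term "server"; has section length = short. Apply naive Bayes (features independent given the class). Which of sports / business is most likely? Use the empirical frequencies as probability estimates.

sports: (70/94) × (16/70) × (6/70) × (10/70) × (53/70) ≈ 0.00157807
business: (24/94) × (10/24) × (6/24) × (18/24) × (1/24) ≈ 0.000831117
Highest score → sports.

sports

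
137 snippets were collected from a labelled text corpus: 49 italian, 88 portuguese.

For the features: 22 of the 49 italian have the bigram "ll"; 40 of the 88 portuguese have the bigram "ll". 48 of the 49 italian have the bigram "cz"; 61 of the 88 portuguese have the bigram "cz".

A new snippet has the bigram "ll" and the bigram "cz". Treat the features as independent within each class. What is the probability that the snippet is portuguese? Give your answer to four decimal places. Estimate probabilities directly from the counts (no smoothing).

italian: (49/137) × (22/49) × (48/49) ≈ 0.157307
portuguese: (88/137) × (40/88) × (61/88) ≈ 0.202389
P(portuguese | x) = 0.202389 / 0.359696 ≈ 0.5627

0.5627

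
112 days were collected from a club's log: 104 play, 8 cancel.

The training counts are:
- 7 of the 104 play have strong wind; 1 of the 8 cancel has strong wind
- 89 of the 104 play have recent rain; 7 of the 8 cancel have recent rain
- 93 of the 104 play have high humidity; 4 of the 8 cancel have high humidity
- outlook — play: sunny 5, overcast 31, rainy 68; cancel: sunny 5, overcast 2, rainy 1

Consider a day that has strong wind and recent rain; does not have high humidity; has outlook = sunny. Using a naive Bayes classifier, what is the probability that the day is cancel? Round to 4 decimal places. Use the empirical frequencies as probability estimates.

0.8998

play: (104/112) × (7/104) × (89/104) × (11/104) × (5/104) ≈ 0.000271977
cancel: (8/112) × (1/8) × (7/8) × (4/8) × (5/8) = 0.00244140625
P(cancel | x) = 0.00244140625 / 0.00271338325 ≈ 0.8998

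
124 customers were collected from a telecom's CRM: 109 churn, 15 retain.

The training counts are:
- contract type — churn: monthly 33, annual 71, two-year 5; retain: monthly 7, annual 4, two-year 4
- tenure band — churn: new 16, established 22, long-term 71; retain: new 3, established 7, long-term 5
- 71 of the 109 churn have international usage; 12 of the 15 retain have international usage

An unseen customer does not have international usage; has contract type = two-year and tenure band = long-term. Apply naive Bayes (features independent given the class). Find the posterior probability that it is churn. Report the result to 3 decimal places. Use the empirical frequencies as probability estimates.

0.810

churn: (109/124) × (5/109) × (71/109) × (38/109) ≈ 0.00915666
retain: (15/124) × (4/15) × (5/15) × (3/15) ≈ 0.00215054
P(churn | x) = 0.00915666 / 0.0113072 ≈ 0.810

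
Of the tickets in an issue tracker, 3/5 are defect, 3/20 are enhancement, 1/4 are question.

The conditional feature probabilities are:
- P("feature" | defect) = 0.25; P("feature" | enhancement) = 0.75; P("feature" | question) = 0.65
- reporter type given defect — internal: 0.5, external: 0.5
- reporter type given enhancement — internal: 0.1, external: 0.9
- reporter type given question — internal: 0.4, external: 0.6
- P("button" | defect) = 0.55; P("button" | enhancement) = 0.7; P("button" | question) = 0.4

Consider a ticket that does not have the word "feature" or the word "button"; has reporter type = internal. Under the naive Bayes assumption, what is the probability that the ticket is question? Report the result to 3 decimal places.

0.170

defect: 0.6 × (1−0.25) × 0.5 × (1−0.55) = 0.10125
enhancement: 0.15 × (1−0.75) × 0.1 × (1−0.7) = 0.001125
question: 0.25 × (1−0.65) × 0.4 × (1−0.4) = 0.021
P(question | x) = 0.021 / 0.123375 ≈ 0.170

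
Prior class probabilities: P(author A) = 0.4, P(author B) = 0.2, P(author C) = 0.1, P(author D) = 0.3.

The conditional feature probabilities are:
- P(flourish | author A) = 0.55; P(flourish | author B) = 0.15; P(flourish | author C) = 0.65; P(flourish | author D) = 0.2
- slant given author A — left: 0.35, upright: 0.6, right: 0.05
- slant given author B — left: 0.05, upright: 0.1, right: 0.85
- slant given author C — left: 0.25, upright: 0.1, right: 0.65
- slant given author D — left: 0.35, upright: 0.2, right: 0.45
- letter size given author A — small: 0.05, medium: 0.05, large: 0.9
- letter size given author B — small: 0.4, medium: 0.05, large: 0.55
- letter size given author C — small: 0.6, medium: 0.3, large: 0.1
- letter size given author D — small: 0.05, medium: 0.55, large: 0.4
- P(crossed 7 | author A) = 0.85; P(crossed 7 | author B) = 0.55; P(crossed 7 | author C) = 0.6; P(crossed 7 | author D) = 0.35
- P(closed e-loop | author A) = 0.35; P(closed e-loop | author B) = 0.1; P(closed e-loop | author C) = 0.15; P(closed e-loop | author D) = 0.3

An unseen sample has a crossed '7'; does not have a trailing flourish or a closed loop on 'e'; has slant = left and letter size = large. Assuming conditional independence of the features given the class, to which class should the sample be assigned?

author A

author A: 0.4 × (1−0.55) × 0.35 × 0.9 × 0.85 × (1−0.35) = 0.03132675
author B: 0.2 × (1−0.15) × 0.05 × 0.55 × 0.55 × (1−0.1) = 0.002314125
author C: 0.1 × (1−0.65) × 0.25 × 0.1 × 0.6 × (1−0.15) = 0.00044625
author D: 0.3 × (1−0.2) × 0.35 × 0.4 × 0.35 × (1−0.3) = 0.008232
Highest score → author A.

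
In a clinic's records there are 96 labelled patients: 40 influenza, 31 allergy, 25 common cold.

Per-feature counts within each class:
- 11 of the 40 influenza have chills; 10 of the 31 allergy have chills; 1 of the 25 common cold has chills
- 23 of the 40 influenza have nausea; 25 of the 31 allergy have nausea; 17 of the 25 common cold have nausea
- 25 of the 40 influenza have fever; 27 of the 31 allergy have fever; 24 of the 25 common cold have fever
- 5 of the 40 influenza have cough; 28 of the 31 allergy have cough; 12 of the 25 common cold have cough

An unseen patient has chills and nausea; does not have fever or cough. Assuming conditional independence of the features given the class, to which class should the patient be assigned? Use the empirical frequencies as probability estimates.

influenza: (40/96) × (11/40) × (23/40) × (15/40) × (35/40) = 0.02161865234375
allergy: (31/96) × (10/31) × (25/31) × (4/31) × (3/31) ≈ 0.00104897
common cold: (25/96) × (1/25) × (17/25) × (1/25) × (13/25) ≈ 0.000147333
Highest score → influenza.

influenza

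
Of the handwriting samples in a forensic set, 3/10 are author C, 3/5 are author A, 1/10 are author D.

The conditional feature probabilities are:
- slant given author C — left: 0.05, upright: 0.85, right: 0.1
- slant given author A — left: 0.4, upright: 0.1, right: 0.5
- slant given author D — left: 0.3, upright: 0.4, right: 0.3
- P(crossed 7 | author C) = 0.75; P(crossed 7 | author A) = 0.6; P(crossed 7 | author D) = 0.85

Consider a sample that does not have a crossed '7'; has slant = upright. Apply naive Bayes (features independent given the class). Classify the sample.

author C: 0.3 × 0.85 × (1−0.75) = 0.06375
author A: 0.6 × 0.1 × (1−0.6) = 0.024
author D: 0.1 × 0.4 × (1−0.85) = 0.006
Highest score → author C.

author C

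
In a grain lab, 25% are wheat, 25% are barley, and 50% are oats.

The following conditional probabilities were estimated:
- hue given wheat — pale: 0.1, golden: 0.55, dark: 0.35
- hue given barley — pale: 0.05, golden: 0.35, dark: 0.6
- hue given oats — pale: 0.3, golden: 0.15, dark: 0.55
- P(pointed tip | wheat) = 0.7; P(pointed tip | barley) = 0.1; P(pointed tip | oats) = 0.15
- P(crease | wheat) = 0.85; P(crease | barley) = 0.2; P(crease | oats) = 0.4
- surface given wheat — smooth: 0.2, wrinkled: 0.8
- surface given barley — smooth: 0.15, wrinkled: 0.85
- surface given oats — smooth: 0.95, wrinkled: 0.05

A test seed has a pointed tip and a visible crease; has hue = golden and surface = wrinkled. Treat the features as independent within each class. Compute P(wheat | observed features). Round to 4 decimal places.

0.9745

wheat: 0.25 × 0.55 × 0.7 × 0.85 × 0.8 = 0.06545
barley: 0.25 × 0.35 × 0.1 × 0.2 × 0.85 = 0.0014875
oats: 0.5 × 0.15 × 0.15 × 0.4 × 0.05 = 0.000225
P(wheat | x) = 0.06545 / 0.0671625 ≈ 0.9745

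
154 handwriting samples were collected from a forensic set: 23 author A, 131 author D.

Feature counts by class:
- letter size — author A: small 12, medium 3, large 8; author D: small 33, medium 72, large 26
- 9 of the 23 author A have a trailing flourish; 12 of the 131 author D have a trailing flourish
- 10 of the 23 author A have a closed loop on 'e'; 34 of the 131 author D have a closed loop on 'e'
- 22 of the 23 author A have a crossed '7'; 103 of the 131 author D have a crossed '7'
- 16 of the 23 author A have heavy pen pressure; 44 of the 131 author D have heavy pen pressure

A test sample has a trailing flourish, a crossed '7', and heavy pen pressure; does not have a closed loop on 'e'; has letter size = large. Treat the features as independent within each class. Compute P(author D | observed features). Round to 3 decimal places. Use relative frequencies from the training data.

0.283

author A: (23/154) × (8/23) × (9/23) × (13/23) × (22/23) × (16/23) ≈ 0.00764516
author D: (131/154) × (26/131) × (12/131) × (97/131) × (103/131) × (44/131) ≈ 0.0030242
P(author D | x) = 0.0030242 / 0.01066936 ≈ 0.283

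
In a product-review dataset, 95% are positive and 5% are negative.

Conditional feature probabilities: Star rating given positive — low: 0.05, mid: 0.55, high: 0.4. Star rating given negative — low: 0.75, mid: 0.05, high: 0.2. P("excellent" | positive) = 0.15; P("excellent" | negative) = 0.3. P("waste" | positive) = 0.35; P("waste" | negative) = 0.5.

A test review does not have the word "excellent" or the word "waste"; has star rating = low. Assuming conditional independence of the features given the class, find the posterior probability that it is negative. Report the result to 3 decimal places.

positive: 0.95 × 0.05 × (1−0.15) × (1−0.35) = 0.02624375
negative: 0.05 × 0.75 × (1−0.3) × (1−0.5) = 0.013125
P(negative | x) = 0.013125 / 0.03936875 ≈ 0.333

0.333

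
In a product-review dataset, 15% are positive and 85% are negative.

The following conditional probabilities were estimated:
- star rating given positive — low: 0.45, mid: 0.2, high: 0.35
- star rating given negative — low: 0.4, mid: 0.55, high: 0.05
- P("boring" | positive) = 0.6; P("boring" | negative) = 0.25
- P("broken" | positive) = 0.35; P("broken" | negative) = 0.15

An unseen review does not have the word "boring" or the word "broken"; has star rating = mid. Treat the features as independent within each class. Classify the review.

positive: 0.15 × 0.2 × (1−0.6) × (1−0.35) = 0.0078
negative: 0.85 × 0.55 × (1−0.25) × (1−0.15) = 0.29803125
Highest score → negative.

negative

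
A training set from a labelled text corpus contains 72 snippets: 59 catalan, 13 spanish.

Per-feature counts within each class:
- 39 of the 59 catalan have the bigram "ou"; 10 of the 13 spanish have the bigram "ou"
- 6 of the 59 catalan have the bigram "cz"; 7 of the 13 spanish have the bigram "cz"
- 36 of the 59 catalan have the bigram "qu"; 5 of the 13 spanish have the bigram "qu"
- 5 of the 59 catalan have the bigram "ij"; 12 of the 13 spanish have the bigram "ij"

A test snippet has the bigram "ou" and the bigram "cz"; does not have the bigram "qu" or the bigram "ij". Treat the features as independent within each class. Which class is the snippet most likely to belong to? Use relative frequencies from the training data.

catalan: (59/72) × (39/59) × (6/59) × (23/59) × (54/59) ≈ 0.0196539
spanish: (13/72) × (10/13) × (7/13) × (8/13) × (1/13) ≈ 0.00354018
Highest score → catalan.

catalan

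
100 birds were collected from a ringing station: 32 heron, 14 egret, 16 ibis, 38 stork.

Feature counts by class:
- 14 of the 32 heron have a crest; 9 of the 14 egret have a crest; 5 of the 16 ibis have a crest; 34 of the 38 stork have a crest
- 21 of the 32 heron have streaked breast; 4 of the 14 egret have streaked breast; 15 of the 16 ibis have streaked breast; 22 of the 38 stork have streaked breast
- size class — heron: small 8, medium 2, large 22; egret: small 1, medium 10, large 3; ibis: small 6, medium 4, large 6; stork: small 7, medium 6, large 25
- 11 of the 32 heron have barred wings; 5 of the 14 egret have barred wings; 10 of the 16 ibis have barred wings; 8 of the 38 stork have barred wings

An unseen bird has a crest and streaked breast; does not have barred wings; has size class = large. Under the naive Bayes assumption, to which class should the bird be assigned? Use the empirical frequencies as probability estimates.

heron: (32/100) × (14/32) × (21/32) × (22/32) × (21/32) = 0.041451416015625
egret: (14/100) × (9/14) × (4/14) × (3/14) × (9/14) ≈ 0.00354227
ibis: (16/100) × (5/16) × (15/16) × (6/16) × (6/16) = 0.006591796875
stork: (38/100) × (34/38) × (22/38) × (25/38) × (30/38) ≈ 0.102238
Highest score → stork.

stork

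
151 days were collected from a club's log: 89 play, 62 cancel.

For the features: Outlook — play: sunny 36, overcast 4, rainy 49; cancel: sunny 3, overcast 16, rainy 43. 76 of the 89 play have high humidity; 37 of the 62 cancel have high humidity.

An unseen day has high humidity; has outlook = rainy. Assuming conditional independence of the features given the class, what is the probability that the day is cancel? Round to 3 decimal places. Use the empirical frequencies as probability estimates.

play: (89/151) × (49/89) × (76/89) ≈ 0.277104
cancel: (62/151) × (43/62) × (37/62) ≈ 0.169942
P(cancel | x) = 0.169942 / 0.447046 ≈ 0.380

0.380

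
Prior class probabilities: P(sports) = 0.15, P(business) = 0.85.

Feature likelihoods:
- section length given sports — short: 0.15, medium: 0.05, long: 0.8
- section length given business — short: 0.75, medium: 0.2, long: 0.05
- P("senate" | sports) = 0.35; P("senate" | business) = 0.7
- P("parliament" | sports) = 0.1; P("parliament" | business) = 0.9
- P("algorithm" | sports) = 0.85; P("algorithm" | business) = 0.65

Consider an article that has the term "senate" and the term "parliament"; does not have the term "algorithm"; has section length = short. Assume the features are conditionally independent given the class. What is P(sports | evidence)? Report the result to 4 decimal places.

sports: 0.15 × 0.15 × 0.35 × 0.1 × (1−0.85) = 0.000118125
business: 0.85 × 0.75 × 0.7 × 0.9 × (1−0.65) = 0.14056875
P(sports | x) = 0.000118125 / 0.140686875 ≈ 0.0008

0.0008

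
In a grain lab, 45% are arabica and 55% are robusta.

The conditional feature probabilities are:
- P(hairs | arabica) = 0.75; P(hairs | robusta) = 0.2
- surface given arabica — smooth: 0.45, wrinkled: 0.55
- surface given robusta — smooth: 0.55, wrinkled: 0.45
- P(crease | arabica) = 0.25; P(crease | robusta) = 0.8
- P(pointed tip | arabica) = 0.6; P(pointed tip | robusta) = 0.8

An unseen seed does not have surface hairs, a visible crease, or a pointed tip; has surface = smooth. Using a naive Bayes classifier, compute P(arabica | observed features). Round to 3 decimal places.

0.611

arabica: 0.45 × (1−0.75) × 0.45 × (1−0.25) × (1−0.6) = 0.0151875
robusta: 0.55 × (1−0.2) × 0.55 × (1−0.8) × (1−0.8) = 0.00968
P(arabica | x) = 0.0151875 / 0.0248675 ≈ 0.611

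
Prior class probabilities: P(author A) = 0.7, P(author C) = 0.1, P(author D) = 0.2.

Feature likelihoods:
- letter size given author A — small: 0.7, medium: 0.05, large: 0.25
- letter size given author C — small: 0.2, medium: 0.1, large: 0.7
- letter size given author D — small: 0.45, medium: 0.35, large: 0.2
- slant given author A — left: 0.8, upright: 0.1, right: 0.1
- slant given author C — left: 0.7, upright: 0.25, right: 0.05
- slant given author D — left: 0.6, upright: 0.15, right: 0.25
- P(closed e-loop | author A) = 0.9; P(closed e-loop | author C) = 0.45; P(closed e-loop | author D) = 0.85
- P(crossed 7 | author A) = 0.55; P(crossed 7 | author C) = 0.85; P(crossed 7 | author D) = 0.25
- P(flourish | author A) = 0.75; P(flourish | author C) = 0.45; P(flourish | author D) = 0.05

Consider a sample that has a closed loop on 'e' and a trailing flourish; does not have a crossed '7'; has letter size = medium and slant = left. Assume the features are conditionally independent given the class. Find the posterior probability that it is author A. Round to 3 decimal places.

0.846

author A: 0.7 × 0.05 × 0.8 × 0.9 × (1−0.55) × 0.75 = 0.008505
author C: 0.1 × 0.1 × 0.7 × 0.45 × (1−0.85) × 0.45 = 0.000212625
author D: 0.2 × 0.35 × 0.6 × 0.85 × (1−0.25) × 0.05 = 0.00133875
P(author A | x) = 0.008505 / 0.010056375 ≈ 0.846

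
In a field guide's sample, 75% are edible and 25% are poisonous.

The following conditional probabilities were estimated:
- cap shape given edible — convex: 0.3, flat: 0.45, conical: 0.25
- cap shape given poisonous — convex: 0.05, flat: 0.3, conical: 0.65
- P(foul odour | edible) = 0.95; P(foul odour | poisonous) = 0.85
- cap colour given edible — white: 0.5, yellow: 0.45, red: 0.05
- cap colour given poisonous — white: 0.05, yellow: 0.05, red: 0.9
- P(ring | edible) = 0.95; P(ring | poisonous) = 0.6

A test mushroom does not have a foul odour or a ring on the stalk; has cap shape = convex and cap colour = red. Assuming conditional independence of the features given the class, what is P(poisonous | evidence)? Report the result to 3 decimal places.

edible: 0.75 × 0.3 × (1−0.95) × 0.05 × (1−0.95) = 0.000028125
poisonous: 0.25 × 0.05 × (1−0.85) × 0.9 × (1−0.6) = 0.000675
P(poisonous | x) = 0.000675 / 0.000703125 ≈ 0.960

0.960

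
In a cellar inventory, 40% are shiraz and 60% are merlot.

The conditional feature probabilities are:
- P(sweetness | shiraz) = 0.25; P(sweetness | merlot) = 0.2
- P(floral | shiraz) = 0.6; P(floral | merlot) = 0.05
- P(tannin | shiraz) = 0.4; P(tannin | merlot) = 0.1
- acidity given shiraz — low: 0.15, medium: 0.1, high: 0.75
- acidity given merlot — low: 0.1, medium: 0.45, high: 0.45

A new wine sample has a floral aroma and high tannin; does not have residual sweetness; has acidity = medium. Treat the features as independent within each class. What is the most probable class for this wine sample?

shiraz: 0.4 × (1−0.25) × 0.6 × 0.4 × 0.1 = 0.0072
merlot: 0.6 × (1−0.2) × 0.05 × 0.1 × 0.45 = 0.00108
Highest score → shiraz.

shiraz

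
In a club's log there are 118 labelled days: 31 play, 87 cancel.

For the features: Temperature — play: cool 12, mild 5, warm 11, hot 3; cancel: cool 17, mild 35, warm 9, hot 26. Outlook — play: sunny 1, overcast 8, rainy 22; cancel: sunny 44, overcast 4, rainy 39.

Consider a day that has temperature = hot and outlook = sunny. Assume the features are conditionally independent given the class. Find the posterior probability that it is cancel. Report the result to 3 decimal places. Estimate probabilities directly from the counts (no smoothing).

play: (31/118) × (3/31) × (1/31) ≈ 0.00082012
cancel: (87/118) × (26/87) × (44/87) ≈ 0.111436
P(cancel | x) = 0.111436 / 0.11225612 ≈ 0.993

0.993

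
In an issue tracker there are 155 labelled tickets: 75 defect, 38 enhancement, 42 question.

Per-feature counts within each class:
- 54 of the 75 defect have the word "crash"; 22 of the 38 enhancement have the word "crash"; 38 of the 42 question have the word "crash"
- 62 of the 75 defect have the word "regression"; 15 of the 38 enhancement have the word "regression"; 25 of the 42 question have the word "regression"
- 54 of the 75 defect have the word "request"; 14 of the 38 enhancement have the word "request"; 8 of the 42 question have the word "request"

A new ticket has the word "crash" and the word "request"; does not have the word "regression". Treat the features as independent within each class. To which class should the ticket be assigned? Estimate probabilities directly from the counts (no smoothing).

defect

defect: (75/155) × (54/75) × (13/75) × (54/75) ≈ 0.0434787
enhancement: (38/155) × (22/38) × (23/38) × (14/38) ≈ 0.0316504
question: (42/155) × (38/42) × (17/42) × (8/42) ≈ 0.0189013
Highest score → defect.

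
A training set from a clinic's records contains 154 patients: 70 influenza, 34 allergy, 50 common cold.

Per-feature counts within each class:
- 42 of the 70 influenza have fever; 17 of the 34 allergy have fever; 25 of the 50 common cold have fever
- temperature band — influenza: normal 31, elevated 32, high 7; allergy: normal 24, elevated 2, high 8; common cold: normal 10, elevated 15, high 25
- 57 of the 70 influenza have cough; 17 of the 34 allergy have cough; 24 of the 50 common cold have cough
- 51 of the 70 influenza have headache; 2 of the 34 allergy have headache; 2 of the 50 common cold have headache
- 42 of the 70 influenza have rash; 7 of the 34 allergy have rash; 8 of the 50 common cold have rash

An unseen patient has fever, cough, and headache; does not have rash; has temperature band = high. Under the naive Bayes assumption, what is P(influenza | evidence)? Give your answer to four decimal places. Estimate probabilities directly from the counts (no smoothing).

0.7716

influenza: (70/154) × (42/70) × (7/70) × (57/70) × (51/70) × (28/70) ≈ 0.00647199
allergy: (34/154) × (17/34) × (8/34) × (17/34) × (2/34) × (27/34) ≈ 0.00060666
common cold: (50/154) × (25/50) × (25/50) × (24/50) × (2/50) × (42/50) ≈ 0.00130909
P(influenza | x) = 0.00647199 / 0.00838774 ≈ 0.7716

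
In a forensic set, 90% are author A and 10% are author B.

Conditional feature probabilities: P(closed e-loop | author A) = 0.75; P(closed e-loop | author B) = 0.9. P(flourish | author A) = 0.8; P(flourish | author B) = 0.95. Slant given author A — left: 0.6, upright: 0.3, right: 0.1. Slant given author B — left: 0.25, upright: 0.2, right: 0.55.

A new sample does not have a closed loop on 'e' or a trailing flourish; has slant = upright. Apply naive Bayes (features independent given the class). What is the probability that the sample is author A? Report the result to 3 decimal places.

author A: 0.9 × (1−0.75) × (1−0.8) × 0.3 = 0.0135
author B: 0.1 × (1−0.9) × (1−0.95) × 0.2 = 0.0001
P(author A | x) = 0.0135 / 0.0136 ≈ 0.993

0.993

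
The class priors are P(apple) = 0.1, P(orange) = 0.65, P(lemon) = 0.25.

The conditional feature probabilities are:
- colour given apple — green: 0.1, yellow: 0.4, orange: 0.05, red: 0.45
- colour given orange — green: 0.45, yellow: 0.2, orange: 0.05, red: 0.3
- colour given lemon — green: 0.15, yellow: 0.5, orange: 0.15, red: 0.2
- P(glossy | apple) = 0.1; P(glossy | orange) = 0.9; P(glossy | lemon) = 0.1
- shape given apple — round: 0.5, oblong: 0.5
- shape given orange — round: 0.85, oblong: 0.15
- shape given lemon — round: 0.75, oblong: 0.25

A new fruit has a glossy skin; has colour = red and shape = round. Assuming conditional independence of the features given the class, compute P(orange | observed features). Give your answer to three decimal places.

0.961

apple: 0.1 × 0.45 × 0.1 × 0.5 = 0.00225
orange: 0.65 × 0.3 × 0.9 × 0.85 = 0.149175
lemon: 0.25 × 0.2 × 0.1 × 0.75 = 0.00375
P(orange | x) = 0.149175 / 0.155175 ≈ 0.961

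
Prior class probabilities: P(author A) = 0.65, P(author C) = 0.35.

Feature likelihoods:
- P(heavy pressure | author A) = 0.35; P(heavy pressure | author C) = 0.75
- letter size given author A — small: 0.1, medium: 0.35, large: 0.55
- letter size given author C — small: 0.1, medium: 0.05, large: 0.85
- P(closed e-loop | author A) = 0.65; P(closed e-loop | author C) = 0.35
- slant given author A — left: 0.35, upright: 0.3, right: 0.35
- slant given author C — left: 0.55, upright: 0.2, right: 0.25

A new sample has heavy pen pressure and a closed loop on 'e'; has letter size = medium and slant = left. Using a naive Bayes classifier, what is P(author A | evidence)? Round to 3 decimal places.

0.878

author A: 0.65 × 0.35 × 0.35 × 0.65 × 0.35 = 0.0181146875
author C: 0.35 × 0.75 × 0.05 × 0.35 × 0.55 = 0.0025265625
P(author A | x) = 0.0181146875 / 0.02064125 ≈ 0.878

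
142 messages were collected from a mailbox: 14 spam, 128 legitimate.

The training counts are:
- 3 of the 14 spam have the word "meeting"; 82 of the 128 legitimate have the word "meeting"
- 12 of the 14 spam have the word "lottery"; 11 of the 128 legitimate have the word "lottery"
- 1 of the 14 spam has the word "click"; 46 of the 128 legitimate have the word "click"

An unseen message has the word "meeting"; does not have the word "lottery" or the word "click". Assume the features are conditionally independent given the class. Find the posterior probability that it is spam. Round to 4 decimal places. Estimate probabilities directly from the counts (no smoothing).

spam: (14/142) × (3/14) × (2/14) × (13/14) ≈ 0.00280253
legitimate: (128/142) × (82/128) × (117/128) × (82/128) ≈ 0.338147
P(spam | x) = 0.00280253 / 0.34094953 ≈ 0.0082

0.0082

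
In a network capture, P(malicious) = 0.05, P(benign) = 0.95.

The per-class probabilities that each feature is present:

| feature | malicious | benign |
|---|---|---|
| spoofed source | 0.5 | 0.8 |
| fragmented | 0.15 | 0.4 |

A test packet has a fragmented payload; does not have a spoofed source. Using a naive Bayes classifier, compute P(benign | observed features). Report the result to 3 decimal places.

0.953

malicious: 0.05 × (1−0.5) × 0.15 = 0.00375
benign: 0.95 × (1−0.8) × 0.4 = 0.076
P(benign | x) = 0.076 / 0.07975 ≈ 0.953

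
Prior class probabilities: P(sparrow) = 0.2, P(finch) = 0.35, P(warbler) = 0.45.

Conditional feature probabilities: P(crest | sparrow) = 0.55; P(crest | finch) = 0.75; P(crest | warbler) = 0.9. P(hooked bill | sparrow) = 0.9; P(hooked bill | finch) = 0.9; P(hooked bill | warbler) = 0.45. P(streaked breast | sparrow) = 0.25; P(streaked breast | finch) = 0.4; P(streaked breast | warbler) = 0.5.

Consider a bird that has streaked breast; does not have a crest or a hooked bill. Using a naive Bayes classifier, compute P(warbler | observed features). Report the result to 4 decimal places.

0.6828

sparrow: 0.2 × (1−0.55) × (1−0.9) × 0.25 = 0.00225
finch: 0.35 × (1−0.75) × (1−0.9) × 0.4 = 0.0035
warbler: 0.45 × (1−0.9) × (1−0.45) × 0.5 = 0.012375
P(warbler | x) = 0.012375 / 0.018125 ≈ 0.6828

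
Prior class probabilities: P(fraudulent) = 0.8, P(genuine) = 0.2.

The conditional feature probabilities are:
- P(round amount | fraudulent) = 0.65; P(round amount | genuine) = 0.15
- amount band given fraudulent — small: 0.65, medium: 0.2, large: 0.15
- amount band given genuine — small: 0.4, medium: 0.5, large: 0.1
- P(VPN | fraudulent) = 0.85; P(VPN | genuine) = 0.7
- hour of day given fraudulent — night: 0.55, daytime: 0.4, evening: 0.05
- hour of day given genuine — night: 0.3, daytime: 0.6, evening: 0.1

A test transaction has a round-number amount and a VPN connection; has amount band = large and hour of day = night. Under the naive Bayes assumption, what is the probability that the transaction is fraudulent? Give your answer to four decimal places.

0.9830

fraudulent: 0.8 × 0.65 × 0.15 × 0.85 × 0.55 = 0.036465
genuine: 0.2 × 0.15 × 0.1 × 0.7 × 0.3 = 0.00063
P(fraudulent | x) = 0.036465 / 0.037095 ≈ 0.9830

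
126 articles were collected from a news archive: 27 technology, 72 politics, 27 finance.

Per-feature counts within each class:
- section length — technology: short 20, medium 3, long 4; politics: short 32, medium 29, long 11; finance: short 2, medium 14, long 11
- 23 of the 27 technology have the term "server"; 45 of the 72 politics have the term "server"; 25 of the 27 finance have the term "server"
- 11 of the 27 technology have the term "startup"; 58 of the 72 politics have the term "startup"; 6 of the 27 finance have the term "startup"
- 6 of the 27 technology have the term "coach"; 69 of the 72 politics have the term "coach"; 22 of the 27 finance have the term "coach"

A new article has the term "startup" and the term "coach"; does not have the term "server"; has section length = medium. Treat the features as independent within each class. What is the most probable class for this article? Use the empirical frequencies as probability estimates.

technology: (27/126) × (3/27) × (4/27) × (11/27) × (6/27) ≈ 0.000319347
politics: (72/126) × (29/72) × (27/72) × (58/72) × (69/72) ≈ 0.0666302
finance: (27/126) × (14/27) × (2/27) × (6/27) × (22/27) ≈ 0.00149029
Highest score → politics.

politics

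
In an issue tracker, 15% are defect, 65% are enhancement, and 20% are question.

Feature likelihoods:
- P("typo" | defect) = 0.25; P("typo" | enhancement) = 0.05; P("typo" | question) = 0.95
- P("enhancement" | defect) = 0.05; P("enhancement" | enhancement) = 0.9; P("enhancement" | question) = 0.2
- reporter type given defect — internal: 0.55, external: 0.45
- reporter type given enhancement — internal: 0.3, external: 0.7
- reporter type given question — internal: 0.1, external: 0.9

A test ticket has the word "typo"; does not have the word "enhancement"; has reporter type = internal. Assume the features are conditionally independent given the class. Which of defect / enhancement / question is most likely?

defect

defect: 0.15 × 0.25 × (1−0.05) × 0.55 = 0.01959375
enhancement: 0.65 × 0.05 × (1−0.9) × 0.3 = 0.000975
question: 0.2 × 0.95 × (1−0.2) × 0.1 = 0.0152
Highest score → defect.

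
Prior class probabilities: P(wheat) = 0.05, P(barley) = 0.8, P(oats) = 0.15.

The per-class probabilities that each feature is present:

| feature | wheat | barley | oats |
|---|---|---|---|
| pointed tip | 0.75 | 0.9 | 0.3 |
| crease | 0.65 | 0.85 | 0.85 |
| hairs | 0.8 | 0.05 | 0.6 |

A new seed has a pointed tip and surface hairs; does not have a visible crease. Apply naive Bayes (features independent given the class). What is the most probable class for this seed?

wheat

wheat: 0.05 × 0.75 × (1−0.65) × 0.8 = 0.0105
barley: 0.8 × 0.9 × (1−0.85) × 0.05 = 0.0054
oats: 0.15 × 0.3 × (1−0.85) × 0.6 = 0.00405
Highest score → wheat.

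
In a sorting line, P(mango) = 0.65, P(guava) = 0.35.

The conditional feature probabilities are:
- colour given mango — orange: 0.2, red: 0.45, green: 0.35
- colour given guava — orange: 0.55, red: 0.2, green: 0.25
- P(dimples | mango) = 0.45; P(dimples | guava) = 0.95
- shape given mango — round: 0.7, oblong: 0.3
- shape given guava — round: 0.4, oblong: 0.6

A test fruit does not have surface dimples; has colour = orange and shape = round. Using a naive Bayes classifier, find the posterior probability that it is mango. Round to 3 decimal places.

mango: 0.65 × 0.2 × (1−0.45) × 0.7 = 0.05005
guava: 0.35 × 0.55 × (1−0.95) × 0.4 = 0.00385
P(mango | x) = 0.05005 / 0.0539 ≈ 0.929

0.929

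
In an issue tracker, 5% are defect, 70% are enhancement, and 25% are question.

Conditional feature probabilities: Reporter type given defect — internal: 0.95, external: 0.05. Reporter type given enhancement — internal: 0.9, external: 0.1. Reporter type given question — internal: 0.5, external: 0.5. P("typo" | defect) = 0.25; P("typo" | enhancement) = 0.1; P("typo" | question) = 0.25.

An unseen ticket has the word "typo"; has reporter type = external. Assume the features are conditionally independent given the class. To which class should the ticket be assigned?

defect: 0.05 × 0.05 × 0.25 = 0.000625
enhancement: 0.7 × 0.1 × 0.1 = 0.007
question: 0.25 × 0.5 × 0.25 = 0.03125
Highest score → question.

question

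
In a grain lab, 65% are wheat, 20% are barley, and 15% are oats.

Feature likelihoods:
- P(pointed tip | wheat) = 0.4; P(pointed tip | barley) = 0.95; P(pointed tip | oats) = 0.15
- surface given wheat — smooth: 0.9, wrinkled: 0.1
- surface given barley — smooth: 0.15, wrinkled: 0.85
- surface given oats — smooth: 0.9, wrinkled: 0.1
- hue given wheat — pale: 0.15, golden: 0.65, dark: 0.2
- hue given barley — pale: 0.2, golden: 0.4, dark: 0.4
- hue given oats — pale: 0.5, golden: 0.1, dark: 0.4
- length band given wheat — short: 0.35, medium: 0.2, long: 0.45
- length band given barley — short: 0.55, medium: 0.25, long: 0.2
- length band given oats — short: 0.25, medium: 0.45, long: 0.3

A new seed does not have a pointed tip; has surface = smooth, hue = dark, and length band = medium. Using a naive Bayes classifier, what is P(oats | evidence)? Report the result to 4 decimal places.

0.5928

wheat: 0.65 × (1−0.4) × 0.9 × 0.2 × 0.2 = 0.01404
barley: 0.2 × (1−0.95) × 0.15 × 0.4 × 0.25 = 0.00015
oats: 0.15 × (1−0.15) × 0.9 × 0.4 × 0.45 = 0.020655
P(oats | x) = 0.020655 / 0.034845 ≈ 0.5928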